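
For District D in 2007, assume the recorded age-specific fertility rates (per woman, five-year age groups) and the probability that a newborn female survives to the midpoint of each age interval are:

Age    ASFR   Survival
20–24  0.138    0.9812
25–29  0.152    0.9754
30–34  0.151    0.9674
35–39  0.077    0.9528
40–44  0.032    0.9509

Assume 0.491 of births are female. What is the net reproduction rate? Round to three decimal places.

1.310

Proportion female at birth = 0.491.
Each age group contributes 5 × ASFR × survival:
  20–24: 5 × 0.138 × 0.9812 = 0.67703
  25–29: 5 × 0.152 × 0.9754 = 0.74130
  30–34: 5 × 0.151 × 0.9674 = 0.73039
  35–39: 5 × 0.077 × 0.9528 = 0.36683
  40–44: 5 × 0.032 × 0.9509 = 0.15214
Sum = 2.66769
NRR = 0.491 × 2.66769 = 1.30984
NRR > 1, so each generation more than replaces itself.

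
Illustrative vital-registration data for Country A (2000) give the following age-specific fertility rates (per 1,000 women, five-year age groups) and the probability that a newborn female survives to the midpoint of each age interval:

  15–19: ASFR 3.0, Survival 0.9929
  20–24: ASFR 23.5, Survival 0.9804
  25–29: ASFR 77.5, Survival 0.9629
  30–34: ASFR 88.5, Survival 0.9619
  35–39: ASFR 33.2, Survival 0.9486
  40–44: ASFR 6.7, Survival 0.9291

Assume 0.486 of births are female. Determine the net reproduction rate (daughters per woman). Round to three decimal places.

Proportion female at birth = 0.486.
Per-age-group product (5 × ASFR × survival probability):
  15–19: 5 × 3.0/1000 × 0.9929 = 0.01489
  20–24: 5 × 23.5/1000 × 0.9804 = 0.11520
  25–29: 5 × 77.5/1000 × 0.9629 = 0.37312
  30–34: 5 × 88.5/1000 × 0.9619 = 0.42564
  35–39: 5 × 33.2/1000 × 0.9486 = 0.15747
  40–44: 5 × 6.7/1000 × 0.9291 = 0.03112
Sum = 1.11744
NRR = 0.486 × 1.11744 = 0.54308

0.543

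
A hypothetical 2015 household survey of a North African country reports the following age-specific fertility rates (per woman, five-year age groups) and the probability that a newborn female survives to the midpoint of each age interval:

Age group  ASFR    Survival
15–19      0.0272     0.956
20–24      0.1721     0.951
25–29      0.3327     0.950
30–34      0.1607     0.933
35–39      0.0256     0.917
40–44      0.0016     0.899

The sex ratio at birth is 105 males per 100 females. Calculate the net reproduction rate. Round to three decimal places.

1.660

Proportion female at birth = 100 / (100 + 105) = 0.48780.
Per-age-group product (5 × ASFR × survival probability):
  15–19: 5 × 0.0272 × 0.956 = 0.13002
  20–24: 5 × 0.1721 × 0.951 = 0.81834
  25–29: 5 × 0.3327 × 0.950 = 1.58033
  30–34: 5 × 0.1607 × 0.933 = 0.74967
  35–39: 5 × 0.0256 × 0.917 = 0.11738
  40–44: 5 × 0.0016 × 0.899 = 0.00719
Sum = 3.40293
NRR = 0.48780 × 3.40293 = 1.65995
An NRR exceeding 1 indicates intrinsic growth under these rates.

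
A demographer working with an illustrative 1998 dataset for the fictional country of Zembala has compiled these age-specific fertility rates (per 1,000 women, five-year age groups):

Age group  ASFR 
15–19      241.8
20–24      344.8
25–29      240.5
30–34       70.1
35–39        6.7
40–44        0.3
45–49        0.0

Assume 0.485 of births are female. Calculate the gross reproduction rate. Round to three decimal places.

Proportion female at birth = 0.485.
Sum of ASFRs = 241.8 + 344.8 + 240.5 + 70.1 + 6.7 + 0.3 + 0.0 = 904.2
TFR = 5 × 904.2 / 1000 = 4.521
GRR = 0.485 × 4.521 = 2.19269

2.193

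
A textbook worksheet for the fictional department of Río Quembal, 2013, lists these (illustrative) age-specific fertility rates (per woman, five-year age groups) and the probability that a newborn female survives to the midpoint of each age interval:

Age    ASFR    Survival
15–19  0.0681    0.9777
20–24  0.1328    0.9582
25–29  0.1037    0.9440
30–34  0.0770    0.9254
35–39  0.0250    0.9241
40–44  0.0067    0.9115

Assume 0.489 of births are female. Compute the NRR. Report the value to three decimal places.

Proportion female at birth = 0.489.
Each age group contributes 5 × ASFR × survival:
  15–19: 5 × 0.0681 × 0.9777 = 0.33291
  20–24: 5 × 0.1328 × 0.9582 = 0.63624
  25–29: 5 × 0.1037 × 0.9440 = 0.48946
  30–34: 5 × 0.0770 × 0.9254 = 0.35628
  35–39: 5 × 0.0250 × 0.9241 = 0.11551
  40–44: 5 × 0.0067 × 0.9115 = 0.03054
Sum = 1.96094
NRR = 0.489 × 1.96094 = 0.95890

0.959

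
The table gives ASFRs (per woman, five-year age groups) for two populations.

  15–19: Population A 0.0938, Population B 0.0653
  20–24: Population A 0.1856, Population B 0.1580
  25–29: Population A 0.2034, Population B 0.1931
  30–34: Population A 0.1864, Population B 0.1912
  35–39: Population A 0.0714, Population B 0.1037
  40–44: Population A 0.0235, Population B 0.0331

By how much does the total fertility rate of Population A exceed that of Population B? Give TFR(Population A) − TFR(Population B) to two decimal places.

Population A:
  Sum of ASFRs = 0.0938 + 0.1856 + 0.2034 + 0.1864 + 0.0714 + 0.0235 = 0.7641
  TFR = 5 × 0.7641 = 3.8205
Population B:
  Sum of ASFRs = 0.0653 + 0.1580 + 0.1931 + 0.1912 + 0.1037 + 0.0331 = 0.7444
  TFR = 5 × 0.7444 = 3.722
Difference = 3.8205 − 3.722 = 0.0985

0.10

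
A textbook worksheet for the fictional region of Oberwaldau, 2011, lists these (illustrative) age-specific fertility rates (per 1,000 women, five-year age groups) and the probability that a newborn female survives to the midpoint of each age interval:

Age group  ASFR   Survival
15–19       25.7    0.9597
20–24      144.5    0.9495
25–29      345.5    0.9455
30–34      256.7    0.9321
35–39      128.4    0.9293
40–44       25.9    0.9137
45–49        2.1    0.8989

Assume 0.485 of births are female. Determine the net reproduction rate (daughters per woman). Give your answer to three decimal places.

Proportion female at birth = 0.485.
Per-age-group product (5 × ASFR × survival probability):
  15–19: 5 × 25.7/1000 × 0.9597 = 0.12332
  20–24: 5 × 144.5/1000 × 0.9495 = 0.68601
  25–29: 5 × 345.5/1000 × 0.9455 = 1.63335
  30–34: 5 × 256.7/1000 × 0.9321 = 1.19635
  35–39: 5 × 128.4/1000 × 0.9293 = 0.59661
  40–44: 5 × 25.9/1000 × 0.9137 = 0.11832
  45–49: 5 × 2.1/1000 × 0.8989 = 0.00944
Sum = 4.36340
NRR = 0.485 × 4.36340 = 2.11625

2.116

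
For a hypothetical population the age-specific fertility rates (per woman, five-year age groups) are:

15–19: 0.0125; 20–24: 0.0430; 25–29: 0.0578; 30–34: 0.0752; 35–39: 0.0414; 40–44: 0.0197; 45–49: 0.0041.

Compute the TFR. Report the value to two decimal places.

Sum of ASFRs = 0.0125 + 0.0430 + 0.0578 + 0.0752 + 0.0414 + 0.0197 + 0.0041 = 0.2537
TFR = 5 × 0.2537 = 1.2685

1.27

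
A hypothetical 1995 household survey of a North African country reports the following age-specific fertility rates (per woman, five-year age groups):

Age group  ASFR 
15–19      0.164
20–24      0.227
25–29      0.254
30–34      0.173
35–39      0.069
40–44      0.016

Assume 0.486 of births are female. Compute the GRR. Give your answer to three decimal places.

2.194

Proportion female at birth = 0.486.
Sum of ASFRs = 0.164 + 0.227 + 0.254 + 0.173 + 0.069 + 0.016 = 0.903
TFR = 5 × 0.903 = 4.515
GRR = 0.486 × 4.515 = 2.19429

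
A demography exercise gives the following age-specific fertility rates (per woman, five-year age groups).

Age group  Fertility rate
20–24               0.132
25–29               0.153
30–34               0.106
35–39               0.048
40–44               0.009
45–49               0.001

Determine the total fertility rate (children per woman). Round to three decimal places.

2.245

Sum of ASFRs = 0.132 + 0.153 + 0.106 + 0.048 + 0.009 + 0.001 = 0.449
TFR = 5 × 0.449 = 2.245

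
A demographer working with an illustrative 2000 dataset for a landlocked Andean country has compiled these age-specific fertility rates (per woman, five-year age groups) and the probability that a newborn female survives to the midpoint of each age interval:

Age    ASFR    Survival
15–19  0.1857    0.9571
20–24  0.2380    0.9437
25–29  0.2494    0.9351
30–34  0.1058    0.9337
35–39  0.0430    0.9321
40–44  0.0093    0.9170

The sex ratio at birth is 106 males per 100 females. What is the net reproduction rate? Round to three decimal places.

1.900

Proportion female at birth = 100 / (100 + 106) = 0.48544.
Each age group contributes 5 × ASFR × survival:
  15–19: 5 × 0.1857 × 0.9571 = 0.88867
  20–24: 5 × 0.2380 × 0.9437 = 1.12300
  25–29: 5 × 0.2494 × 0.9351 = 1.16607
  30–34: 5 × 0.1058 × 0.9337 = 0.49393
  35–39: 5 × 0.0430 × 0.9321 = 0.20040
  40–44: 5 × 0.0093 × 0.9170 = 0.04264
Sum = 3.91471
NRR = 0.48544 × 3.91471 = 1.90036
With NRR above 1 the population is above replacement fertility.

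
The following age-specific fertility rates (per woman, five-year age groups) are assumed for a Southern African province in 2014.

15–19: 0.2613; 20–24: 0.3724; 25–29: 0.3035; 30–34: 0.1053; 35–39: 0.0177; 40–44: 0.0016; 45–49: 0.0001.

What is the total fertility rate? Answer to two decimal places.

5.31

Sum of ASFRs = 0.2613 + 0.3724 + 0.3035 + 0.1053 + 0.0177 + 0.0016 + 0.0001 = 1.0619
TFR = 5 × 1.0619 = 5.3095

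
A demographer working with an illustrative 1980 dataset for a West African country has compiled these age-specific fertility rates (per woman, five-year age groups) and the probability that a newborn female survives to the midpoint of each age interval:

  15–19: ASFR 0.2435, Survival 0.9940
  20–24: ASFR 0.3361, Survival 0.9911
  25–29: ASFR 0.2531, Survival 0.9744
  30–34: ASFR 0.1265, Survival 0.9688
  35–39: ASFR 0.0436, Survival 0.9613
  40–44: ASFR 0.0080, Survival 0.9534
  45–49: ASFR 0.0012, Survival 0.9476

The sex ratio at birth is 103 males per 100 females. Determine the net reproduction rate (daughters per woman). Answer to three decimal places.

Proportion female at birth = 100 / (100 + 103) = 0.49261.
Each age group contributes 5 × ASFR × survival:
  15–19: 5 × 0.2435 × 0.9940 = 1.21020
  20–24: 5 × 0.3361 × 0.9911 = 1.66554
  25–29: 5 × 0.2531 × 0.9744 = 1.23310
  30–34: 5 × 0.1265 × 0.9688 = 0.61277
  35–39: 5 × 0.0436 × 0.9613 = 0.20956
  40–44: 5 × 0.0080 × 0.9534 = 0.03814
  45–49: 5 × 0.0012 × 0.9476 = 0.00569
Sum = 4.97500
NRR = 0.49261 × 4.97500 = 2.45073

2.451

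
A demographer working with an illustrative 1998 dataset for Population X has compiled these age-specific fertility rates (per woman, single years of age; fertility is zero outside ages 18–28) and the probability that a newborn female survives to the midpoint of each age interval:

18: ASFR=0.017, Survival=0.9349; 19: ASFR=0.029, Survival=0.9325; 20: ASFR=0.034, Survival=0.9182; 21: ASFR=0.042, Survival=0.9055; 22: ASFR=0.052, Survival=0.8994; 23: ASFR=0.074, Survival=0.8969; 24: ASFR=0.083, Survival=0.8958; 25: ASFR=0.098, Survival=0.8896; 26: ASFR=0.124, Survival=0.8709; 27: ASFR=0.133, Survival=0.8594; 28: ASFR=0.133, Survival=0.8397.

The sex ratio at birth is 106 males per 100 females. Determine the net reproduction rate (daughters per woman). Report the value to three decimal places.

Proportion female at birth = 100 / (100 + 106) = 0.48544.
Per-age-group product (1 × ASFR × survival probability):
  18: 1 × 0.017 × 0.9349 = 0.01589
  19: 1 × 0.029 × 0.9325 = 0.02704
  20: 1 × 0.034 × 0.9182 = 0.03122
  21: 1 × 0.042 × 0.9055 = 0.03803
  22: 1 × 0.052 × 0.8994 = 0.04677
  23: 1 × 0.074 × 0.8969 = 0.06637
  24: 1 × 0.083 × 0.8958 = 0.07435
  25: 1 × 0.098 × 0.8896 = 0.08718
  26: 1 × 0.124 × 0.8709 = 0.10799
  27: 1 × 0.133 × 0.8594 = 0.11430
  28: 1 × 0.133 × 0.8397 = 0.11168
Sum = 0.72082
NRR = 0.48544 × 0.72082 = 0.34991

0.350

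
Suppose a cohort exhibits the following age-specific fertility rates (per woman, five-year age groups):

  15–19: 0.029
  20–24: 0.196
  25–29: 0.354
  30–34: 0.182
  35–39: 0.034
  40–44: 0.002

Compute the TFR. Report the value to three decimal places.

3.985

Sum of ASFRs = 0.029 + 0.196 + 0.354 + 0.182 + 0.034 + 0.002 = 0.797
TFR = 5 × 0.797 = 3.985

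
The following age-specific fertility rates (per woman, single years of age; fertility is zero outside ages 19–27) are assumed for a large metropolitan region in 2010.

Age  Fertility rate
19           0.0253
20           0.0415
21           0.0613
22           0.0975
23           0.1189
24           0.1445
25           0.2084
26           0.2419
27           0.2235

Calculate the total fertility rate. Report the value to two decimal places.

1.16

Sum of ASFRs = 0.0253 + 0.0415 + 0.0613 + 0.0975 + 0.1189 + 0.1445 + 0.2084 + 0.2419 + 0.2235 = 1.1628
TFR = 1.1628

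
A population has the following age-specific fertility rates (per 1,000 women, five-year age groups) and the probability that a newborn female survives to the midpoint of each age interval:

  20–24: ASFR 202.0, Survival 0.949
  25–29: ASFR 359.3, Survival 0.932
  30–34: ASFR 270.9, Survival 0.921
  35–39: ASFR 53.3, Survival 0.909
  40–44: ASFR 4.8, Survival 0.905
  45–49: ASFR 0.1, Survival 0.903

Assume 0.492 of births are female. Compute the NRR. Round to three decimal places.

2.039

Proportion female at birth = 0.492.
Weighting each age-specific rate by interval width and survival:
  20–24: 5 × 202.0/1000 × 0.949 = 0.95849
  25–29: 5 × 359.3/1000 × 0.932 = 1.67434
  30–34: 5 × 270.9/1000 × 0.921 = 1.24749
  35–39: 5 × 53.3/1000 × 0.909 = 0.24225
  40–44: 5 × 4.8/1000 × 0.905 = 0.02172
  45–49: 5 × 0.1/1000 × 0.903 = 0.00045
Sum = 4.14474
NRR = 0.492 × 4.14474 = 2.03921
With NRR above 1 the population is above replacement fertility.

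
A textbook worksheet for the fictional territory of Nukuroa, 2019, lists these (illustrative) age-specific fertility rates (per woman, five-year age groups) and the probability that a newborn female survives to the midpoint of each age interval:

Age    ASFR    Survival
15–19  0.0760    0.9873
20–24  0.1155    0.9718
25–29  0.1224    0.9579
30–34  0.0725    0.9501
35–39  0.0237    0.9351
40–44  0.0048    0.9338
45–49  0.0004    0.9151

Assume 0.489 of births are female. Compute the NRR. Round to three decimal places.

Proportion female at birth = 0.489.
Survival-weighted fertility by age (5·fₓ·Sₓ):
  15–19: 5 × 0.0760 × 0.9873 = 0.37517
  20–24: 5 × 0.1155 × 0.9718 = 0.56121
  25–29: 5 × 0.1224 × 0.9579 = 0.58623
  30–34: 5 × 0.0725 × 0.9501 = 0.34441
  35–39: 5 × 0.0237 × 0.9351 = 0.11081
  40–44: 5 × 0.0048 × 0.9338 = 0.02241
  45–49: 5 × 0.0004 × 0.9151 = 0.00183
Sum = 2.00207
NRR = 0.489 × 2.00207 = 0.97901

0.979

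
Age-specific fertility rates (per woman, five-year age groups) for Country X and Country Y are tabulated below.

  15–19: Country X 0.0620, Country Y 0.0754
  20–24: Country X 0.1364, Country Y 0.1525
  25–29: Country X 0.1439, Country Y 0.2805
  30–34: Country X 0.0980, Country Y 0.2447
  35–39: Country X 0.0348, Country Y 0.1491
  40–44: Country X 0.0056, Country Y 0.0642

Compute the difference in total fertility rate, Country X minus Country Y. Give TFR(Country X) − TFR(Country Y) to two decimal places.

Country X:
  Sum of ASFRs = 0.0620 + 0.1364 + 0.1439 + 0.0980 + 0.0348 + 0.0056 = 0.4807
  TFR = 5 × 0.4807 = 2.4035
Country Y:
  Sum of ASFRs = 0.0754 + 0.1525 + 0.2805 + 0.2447 + 0.1491 + 0.0642 = 0.9664
  TFR = 5 × 0.9664 = 4.832
Difference = 2.4035 − 4.832 = -2.4285

-2.43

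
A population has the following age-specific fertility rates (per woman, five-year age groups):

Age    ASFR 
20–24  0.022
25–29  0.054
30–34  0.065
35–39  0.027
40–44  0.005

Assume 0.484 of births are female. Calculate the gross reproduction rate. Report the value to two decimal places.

0.42

Proportion female at birth = 0.484.
Sum of ASFRs = 0.022 + 0.054 + 0.065 + 0.027 + 0.005 = 0.173
TFR = 5 × 0.173 = 0.865
GRR = 0.484 × 0.865 = 0.41866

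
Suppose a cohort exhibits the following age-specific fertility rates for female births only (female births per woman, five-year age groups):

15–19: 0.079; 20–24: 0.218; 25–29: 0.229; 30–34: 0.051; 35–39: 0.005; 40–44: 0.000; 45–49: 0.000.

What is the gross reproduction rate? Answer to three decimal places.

2.910

Sum of female ASFRs = 0.079 + 0.218 + 0.229 + 0.051 + 0.005 + 0.000 + 0.000 = 0.582
GRR = 5 × 0.582 = 2.91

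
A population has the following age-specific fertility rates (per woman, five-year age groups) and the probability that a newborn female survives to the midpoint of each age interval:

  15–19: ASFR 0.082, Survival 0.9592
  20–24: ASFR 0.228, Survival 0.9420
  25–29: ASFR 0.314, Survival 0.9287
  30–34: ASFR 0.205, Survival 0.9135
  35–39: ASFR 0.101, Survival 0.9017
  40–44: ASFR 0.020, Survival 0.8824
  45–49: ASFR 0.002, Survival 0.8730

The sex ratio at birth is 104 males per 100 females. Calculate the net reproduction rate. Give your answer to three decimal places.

Proportion female at birth = 100 / (100 + 104) = 0.49020.
Per-age-group product (5 × ASFR × survival probability):
  15–19: 5 × 0.082 × 0.9592 = 0.39327
  20–24: 5 × 0.228 × 0.9420 = 1.07388
  25–29: 5 × 0.314 × 0.9287 = 1.45806
  30–34: 5 × 0.205 × 0.9135 = 0.93634
  35–39: 5 × 0.101 × 0.9017 = 0.45536
  40–44: 5 × 0.020 × 0.8824 = 0.08824
  45–49: 5 × 0.002 × 0.8730 = 0.00873
Sum = 4.41388
NRR = 0.49020 × 4.41388 = 2.16368
With NRR above 1 the population is above replacement fertility.

2.164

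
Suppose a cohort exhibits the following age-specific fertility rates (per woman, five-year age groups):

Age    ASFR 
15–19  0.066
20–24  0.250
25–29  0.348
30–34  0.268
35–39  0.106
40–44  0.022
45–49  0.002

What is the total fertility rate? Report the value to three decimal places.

5.310

Sum of ASFRs = 0.066 + 0.250 + 0.348 + 0.268 + 0.106 + 0.022 + 0.002 = 1.062
TFR = 5 × 1.062 = 5.31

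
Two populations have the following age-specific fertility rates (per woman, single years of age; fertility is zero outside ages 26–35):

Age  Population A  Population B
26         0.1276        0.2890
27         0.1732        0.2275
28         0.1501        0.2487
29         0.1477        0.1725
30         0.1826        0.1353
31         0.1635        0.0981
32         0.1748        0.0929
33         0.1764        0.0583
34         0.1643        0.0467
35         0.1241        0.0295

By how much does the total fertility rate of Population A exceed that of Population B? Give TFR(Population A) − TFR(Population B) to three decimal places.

0.186

Population A:
  Sum of ASFRs = 0.1276 + 0.1732 + 0.1501 + 0.1477 + 0.1826 + 0.1635 + 0.1748 + 0.1764 + 0.1643 + 0.1241 = 1.5843
  TFR = 1.5843
Population B:
  Sum of ASFRs = 0.2890 + 0.2275 + 0.2487 + 0.1725 + 0.1353 + 0.0981 + 0.0929 + 0.0583 + 0.0467 + 0.0295 = 1.3985
  TFR = 1.3985
Difference = 1.5843 − 1.3985 = 0.1858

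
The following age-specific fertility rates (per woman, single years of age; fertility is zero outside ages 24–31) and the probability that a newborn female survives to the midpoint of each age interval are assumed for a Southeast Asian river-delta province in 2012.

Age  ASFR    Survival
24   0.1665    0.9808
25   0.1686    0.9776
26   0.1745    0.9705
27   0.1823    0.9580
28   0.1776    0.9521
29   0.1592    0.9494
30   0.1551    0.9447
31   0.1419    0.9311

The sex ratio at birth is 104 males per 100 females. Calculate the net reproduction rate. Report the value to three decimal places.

0.623

Proportion female at birth = 100 / (100 + 104) = 0.49020.
Each age group contributes 1 × ASFR × survival:
  24: 1 × 0.1665 × 0.9808 = 0.16330
  25: 1 × 0.1686 × 0.9776 = 0.16482
  26: 1 × 0.1745 × 0.9705 = 0.16935
  27: 1 × 0.1823 × 0.9580 = 0.17464
  28: 1 × 0.1776 × 0.9521 = 0.16909
  29: 1 × 0.1592 × 0.9494 = 0.15114
  30: 1 × 0.1551 × 0.9447 = 0.14652
  31: 1 × 0.1419 × 0.9311 = 0.13212
Sum = 1.27098
NRR = 0.49020 × 1.27098 = 0.62303
An NRR under 1 implies long-run decline under these rates.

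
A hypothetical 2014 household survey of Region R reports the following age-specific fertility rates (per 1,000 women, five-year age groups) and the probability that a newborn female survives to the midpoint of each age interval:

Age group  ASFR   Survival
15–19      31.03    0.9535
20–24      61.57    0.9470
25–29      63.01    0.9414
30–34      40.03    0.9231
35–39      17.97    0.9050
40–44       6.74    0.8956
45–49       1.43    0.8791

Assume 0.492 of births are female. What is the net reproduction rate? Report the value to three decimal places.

0.511

Proportion female at birth = 0.492.
Each age group contributes 5 × ASFR × survival:
  15–19: 5 × 31.03/1000 × 0.9535 = 0.14794
  20–24: 5 × 61.57/1000 × 0.9470 = 0.29153
  25–29: 5 × 63.01/1000 × 0.9414 = 0.29659
  30–34: 5 × 40.03/1000 × 0.9231 = 0.18476
  35–39: 5 × 17.97/1000 × 0.9050 = 0.08131
  40–44: 5 × 6.74/1000 × 0.8956 = 0.03018
  45–49: 5 × 1.43/1000 × 0.8791 = 0.00629
Sum = 1.03860
NRR = 0.492 × 1.03860 = 0.51099
An NRR under 1 implies long-run decline under these rates.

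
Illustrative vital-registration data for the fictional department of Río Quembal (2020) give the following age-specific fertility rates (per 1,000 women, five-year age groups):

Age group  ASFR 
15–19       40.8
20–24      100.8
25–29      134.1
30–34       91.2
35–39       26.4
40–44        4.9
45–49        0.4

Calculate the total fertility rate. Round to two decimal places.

Sum of ASFRs = 40.8 + 100.8 + 134.1 + 91.2 + 26.4 + 4.9 + 0.4 = 398.6
TFR = 5 × 398.6 / 1000 = 1.993

1.99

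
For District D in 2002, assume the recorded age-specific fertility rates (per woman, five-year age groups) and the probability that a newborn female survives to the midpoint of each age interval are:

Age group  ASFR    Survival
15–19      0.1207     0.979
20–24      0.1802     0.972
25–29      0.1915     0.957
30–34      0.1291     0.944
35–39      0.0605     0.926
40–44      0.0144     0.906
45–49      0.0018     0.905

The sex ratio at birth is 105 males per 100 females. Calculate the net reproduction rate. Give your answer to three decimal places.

Proportion female at birth = 100 / (100 + 105) = 0.48780.
Weighting each age-specific rate by interval width and survival:
  15–19: 5 × 0.1207 × 0.979 = 0.59083
  20–24: 5 × 0.1802 × 0.972 = 0.87577
  25–29: 5 × 0.1915 × 0.957 = 0.91633
  30–34: 5 × 0.1291 × 0.944 = 0.60935
  35–39: 5 × 0.0605 × 0.926 = 0.28012
  40–44: 5 × 0.0144 × 0.906 = 0.06523
  45–49: 5 × 0.0018 × 0.905 = 0.00815
Sum = 3.34578
NRR = 0.48780 × 3.34578 = 1.63207
With NRR above 1 the population is above replacement fertility.

1.632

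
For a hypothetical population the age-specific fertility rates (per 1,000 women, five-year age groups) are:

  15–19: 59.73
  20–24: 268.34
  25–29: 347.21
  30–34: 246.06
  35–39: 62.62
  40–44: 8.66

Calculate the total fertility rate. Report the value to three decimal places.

4.963

Sum of ASFRs = 59.73 + 268.34 + 347.21 + 246.06 + 62.62 + 8.66 = 992.62
TFR = 5 × 992.62 / 1000 = 4.9631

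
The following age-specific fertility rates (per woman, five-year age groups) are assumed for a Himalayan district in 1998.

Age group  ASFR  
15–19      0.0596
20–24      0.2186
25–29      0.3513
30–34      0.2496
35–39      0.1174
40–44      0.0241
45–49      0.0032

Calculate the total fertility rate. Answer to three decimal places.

5.119

Sum of ASFRs = 0.0596 + 0.2186 + 0.3513 + 0.2496 + 0.1174 + 0.0241 + 0.0032 = 1.0238
TFR = 5 × 1.0238 = 5.119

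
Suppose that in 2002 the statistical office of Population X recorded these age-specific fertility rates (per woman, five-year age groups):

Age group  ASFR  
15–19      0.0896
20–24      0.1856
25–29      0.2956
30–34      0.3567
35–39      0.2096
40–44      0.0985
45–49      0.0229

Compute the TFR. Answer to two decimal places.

Sum of ASFRs = 0.0896 + 0.1856 + 0.2956 + 0.3567 + 0.2096 + 0.0985 + 0.0229 = 1.2585
TFR = 5 × 1.2585 = 6.2925

6.29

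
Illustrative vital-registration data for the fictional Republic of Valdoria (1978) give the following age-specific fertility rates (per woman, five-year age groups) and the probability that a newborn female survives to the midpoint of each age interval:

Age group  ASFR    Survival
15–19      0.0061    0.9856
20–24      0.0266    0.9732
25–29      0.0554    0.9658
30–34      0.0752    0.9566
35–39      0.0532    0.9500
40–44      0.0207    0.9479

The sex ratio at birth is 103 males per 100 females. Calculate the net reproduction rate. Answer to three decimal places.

Proportion female at birth = 100 / (100 + 103) = 0.49261.
Survival-weighted fertility by age (5·fₓ·Sₓ):
  15–19: 5 × 0.0061 × 0.9856 = 0.03006
  20–24: 5 × 0.0266 × 0.9732 = 0.12944
  25–29: 5 × 0.0554 × 0.9658 = 0.26753
  30–34: 5 × 0.0752 × 0.9566 = 0.35968
  35–39: 5 × 0.0532 × 0.9500 = 0.25270
  40–44: 5 × 0.0207 × 0.9479 = 0.09811
Sum = 1.13752
NRR = 0.49261 × 1.13752 = 0.56035
An NRR under 1 implies long-run decline under these rates.

0.560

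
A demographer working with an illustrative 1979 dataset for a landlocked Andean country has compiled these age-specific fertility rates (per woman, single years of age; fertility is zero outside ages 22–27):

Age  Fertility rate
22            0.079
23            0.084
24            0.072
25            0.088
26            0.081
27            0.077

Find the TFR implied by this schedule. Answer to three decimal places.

Sum of ASFRs = 0.079 + 0.084 + 0.072 + 0.088 + 0.081 + 0.077 = 0.481
TFR = 0.481

0.481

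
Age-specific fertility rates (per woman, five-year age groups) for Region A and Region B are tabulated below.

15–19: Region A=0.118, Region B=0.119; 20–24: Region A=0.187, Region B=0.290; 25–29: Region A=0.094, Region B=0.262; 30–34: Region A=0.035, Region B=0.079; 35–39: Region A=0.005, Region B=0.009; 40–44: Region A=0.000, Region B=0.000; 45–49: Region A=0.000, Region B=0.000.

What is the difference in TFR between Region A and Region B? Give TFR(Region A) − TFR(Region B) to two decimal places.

-1.60

Region A:
  Sum of ASFRs = 0.118 + 0.187 + 0.094 + 0.035 + 0.005 + 0.000 + 0.000 = 0.439
  TFR = 5 × 0.439 = 2.195
Region B:
  Sum of ASFRs = 0.119 + 0.290 + 0.262 + 0.079 + 0.009 + 0.000 + 0.000 = 0.759
  TFR = 5 × 0.759 = 3.795
Difference = 2.195 − 3.795 = -1.6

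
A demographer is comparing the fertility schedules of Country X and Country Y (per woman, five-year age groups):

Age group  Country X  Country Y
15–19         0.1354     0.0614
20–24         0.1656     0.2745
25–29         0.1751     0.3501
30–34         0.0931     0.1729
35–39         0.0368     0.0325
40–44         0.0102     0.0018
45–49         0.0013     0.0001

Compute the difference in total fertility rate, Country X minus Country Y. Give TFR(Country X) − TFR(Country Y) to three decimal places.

Country X:
  Sum of ASFRs = 0.1354 + 0.1656 + 0.1751 + 0.0931 + 0.0368 + 0.0102 + 0.0013 = 0.6175
  TFR = 5 × 0.6175 = 3.0875
Country Y:
  Sum of ASFRs = 0.0614 + 0.2745 + 0.3501 + 0.1729 + 0.0325 + 0.0018 + 0.0001 = 0.8933
  TFR = 5 × 0.8933 = 4.4665
Difference = 3.0875 − 4.4665 = -1.379

-1.379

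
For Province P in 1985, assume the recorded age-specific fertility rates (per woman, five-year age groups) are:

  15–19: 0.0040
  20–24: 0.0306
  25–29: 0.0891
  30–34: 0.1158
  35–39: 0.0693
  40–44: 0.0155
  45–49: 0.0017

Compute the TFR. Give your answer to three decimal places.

Sum of ASFRs = 0.0040 + 0.0306 + 0.0891 + 0.1158 + 0.0693 + 0.0155 + 0.0017 = 0.3260
TFR = 5 × 0.3260 = 1.63

1.630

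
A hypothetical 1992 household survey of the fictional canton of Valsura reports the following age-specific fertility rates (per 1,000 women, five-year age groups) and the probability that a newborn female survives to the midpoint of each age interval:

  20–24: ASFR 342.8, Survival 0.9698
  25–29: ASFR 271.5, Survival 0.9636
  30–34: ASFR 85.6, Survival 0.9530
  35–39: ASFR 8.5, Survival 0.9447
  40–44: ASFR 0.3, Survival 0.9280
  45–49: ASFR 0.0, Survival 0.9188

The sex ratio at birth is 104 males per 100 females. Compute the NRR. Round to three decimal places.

1.676

Proportion female at birth = 100 / (100 + 104) = 0.49020.
Survival-weighted fertility by age (5·fₓ·Sₓ):
  20–24: 5 × 342.8/1000 × 0.9698 = 1.66224
  25–29: 5 × 271.5/1000 × 0.9636 = 1.30809
  30–34: 5 × 85.6/1000 × 0.9530 = 0.40788
  35–39: 5 × 8.5/1000 × 0.9447 = 0.04015
  40–44: 5 × 0.3/1000 × 0.9280 = 0.00139
  45–49: 5 × 0.0/1000 × 0.9188 = 0.00000
Sum = 3.41975
NRR = 0.49020 × 3.41975 = 1.67636
With NRR above 1 the population is above replacement fertility.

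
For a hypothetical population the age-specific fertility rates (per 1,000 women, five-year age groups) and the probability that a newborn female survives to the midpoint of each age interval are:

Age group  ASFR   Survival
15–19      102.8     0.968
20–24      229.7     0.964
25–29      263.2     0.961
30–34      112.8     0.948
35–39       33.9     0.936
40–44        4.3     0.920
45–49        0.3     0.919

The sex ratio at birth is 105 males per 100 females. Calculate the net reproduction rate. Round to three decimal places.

Proportion female at birth = 100 / (100 + 105) = 0.48780.
Per-age-group product (5 × ASFR × survival probability):
  15–19: 5 × 102.8/1000 × 0.968 = 0.49755
  20–24: 5 × 229.7/1000 × 0.964 = 1.10715
  25–29: 5 × 263.2/1000 × 0.961 = 1.26468
  30–34: 5 × 112.8/1000 × 0.948 = 0.53467
  35–39: 5 × 33.9/1000 × 0.936 = 0.15865
  40–44: 5 × 4.3/1000 × 0.920 = 0.01978
  45–49: 5 × 0.3/1000 × 0.919 = 0.00138
Sum = 3.58386
NRR = 0.48780 × 3.58386 = 1.74821

1.748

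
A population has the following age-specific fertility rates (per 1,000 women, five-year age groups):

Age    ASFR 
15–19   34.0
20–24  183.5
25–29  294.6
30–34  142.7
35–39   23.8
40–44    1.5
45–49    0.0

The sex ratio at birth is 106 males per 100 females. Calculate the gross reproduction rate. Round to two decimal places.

1.65

Proportion female at birth = 100 / (100 + 106) = 0.48544.
Sum of ASFRs = 34.0 + 183.5 + 294.6 + 142.7 + 23.8 + 1.5 + 0.0 = 680.1
TFR = 5 × 680.1 / 1000 = 3.4005
GRR = 0.48544 × 3.4005 = 1.65074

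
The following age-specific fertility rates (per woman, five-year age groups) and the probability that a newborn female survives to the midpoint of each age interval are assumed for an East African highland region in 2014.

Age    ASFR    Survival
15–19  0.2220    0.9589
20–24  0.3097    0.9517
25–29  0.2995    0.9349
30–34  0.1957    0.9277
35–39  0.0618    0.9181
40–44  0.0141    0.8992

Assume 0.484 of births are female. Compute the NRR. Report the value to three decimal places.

2.513

Proportion female at birth = 0.484.
Each age group contributes 5 × ASFR × survival:
  15–19: 5 × 0.2220 × 0.9589 = 1.06438
  20–24: 5 × 0.3097 × 0.9517 = 1.47371
  25–29: 5 × 0.2995 × 0.9349 = 1.40001
  30–34: 5 × 0.1957 × 0.9277 = 0.90775
  35–39: 5 × 0.0618 × 0.9181 = 0.28369
  40–44: 5 × 0.0141 × 0.8992 = 0.06339
Sum = 5.19293
NRR = 0.484 × 5.19293 = 2.51338
An NRR exceeding 1 indicates intrinsic growth under these rates.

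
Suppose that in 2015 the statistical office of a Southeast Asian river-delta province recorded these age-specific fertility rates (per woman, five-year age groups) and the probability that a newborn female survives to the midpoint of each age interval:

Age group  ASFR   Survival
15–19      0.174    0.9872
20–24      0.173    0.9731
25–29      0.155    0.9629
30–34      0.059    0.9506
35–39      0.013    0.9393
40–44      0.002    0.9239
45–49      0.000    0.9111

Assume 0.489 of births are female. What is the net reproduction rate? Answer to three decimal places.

Proportion female at birth = 0.489.
Per-age-group product (5 × ASFR × survival probability):
  15–19: 5 × 0.174 × 0.9872 = 0.85886
  20–24: 5 × 0.173 × 0.9731 = 0.84173
  25–29: 5 × 0.155 × 0.9629 = 0.74625
  30–34: 5 × 0.059 × 0.9506 = 0.28043
  35–39: 5 × 0.013 × 0.9393 = 0.06105
  40–44: 5 × 0.002 × 0.9239 = 0.00924
  45–49: 5 × 0.000 × 0.9111 = 0.00000
Sum = 2.79756
NRR = 0.489 × 2.79756 = 1.36801

1.368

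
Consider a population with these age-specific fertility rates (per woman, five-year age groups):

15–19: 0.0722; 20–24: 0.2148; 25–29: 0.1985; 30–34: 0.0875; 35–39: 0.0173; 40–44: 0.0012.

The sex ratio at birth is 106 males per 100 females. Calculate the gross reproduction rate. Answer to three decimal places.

1.436

Proportion female at birth = 100 / (100 + 106) = 0.48544.
Sum of ASFRs = 0.0722 + 0.2148 + 0.1985 + 0.0875 + 0.0173 + 0.0012 = 0.5915
TFR = 5 × 0.5915 = 2.9575
GRR = 0.48544 × 2.9575 = 1.43569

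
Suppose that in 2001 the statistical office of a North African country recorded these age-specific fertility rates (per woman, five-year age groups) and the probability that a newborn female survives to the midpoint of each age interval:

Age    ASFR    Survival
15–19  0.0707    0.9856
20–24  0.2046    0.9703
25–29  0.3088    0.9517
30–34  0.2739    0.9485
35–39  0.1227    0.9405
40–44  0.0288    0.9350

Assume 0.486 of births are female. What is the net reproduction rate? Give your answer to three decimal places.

Proportion female at birth = 0.486.
Per-age-group product (5 × ASFR × survival probability):
  15–19: 5 × 0.0707 × 0.9856 = 0.34841
  20–24: 5 × 0.2046 × 0.9703 = 0.99262
  25–29: 5 × 0.3088 × 0.9517 = 1.46942
  30–34: 5 × 0.2739 × 0.9485 = 1.29897
  35–39: 5 × 0.1227 × 0.9405 = 0.57700
  40–44: 5 × 0.0288 × 0.9350 = 0.13464
Sum = 4.82106
NRR = 0.486 × 4.82106 = 2.34304
With NRR above 1 the population is above replacement fertility.

2.343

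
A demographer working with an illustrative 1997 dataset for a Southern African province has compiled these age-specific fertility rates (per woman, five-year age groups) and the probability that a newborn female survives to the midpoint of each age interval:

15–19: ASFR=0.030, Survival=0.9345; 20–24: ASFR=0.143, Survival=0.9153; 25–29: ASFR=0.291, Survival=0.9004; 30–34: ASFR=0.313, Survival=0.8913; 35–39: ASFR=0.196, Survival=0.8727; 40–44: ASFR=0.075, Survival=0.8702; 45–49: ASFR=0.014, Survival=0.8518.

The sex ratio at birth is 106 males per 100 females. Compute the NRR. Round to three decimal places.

Proportion female at birth = 100 / (100 + 106) = 0.48544.
Each age group contributes 5 × ASFR × survival:
  15–19: 5 × 0.030 × 0.9345 = 0.14018
  20–24: 5 × 0.143 × 0.9153 = 0.65444
  25–29: 5 × 0.291 × 0.9004 = 1.31008
  30–34: 5 × 0.313 × 0.8913 = 1.39488
  35–39: 5 × 0.196 × 0.8727 = 0.85525
  40–44: 5 × 0.075 × 0.8702 = 0.32633
  45–49: 5 × 0.014 × 0.8518 = 0.05963
Sum = 4.74079
NRR = 0.48544 × 4.74079 = 2.30137

2.301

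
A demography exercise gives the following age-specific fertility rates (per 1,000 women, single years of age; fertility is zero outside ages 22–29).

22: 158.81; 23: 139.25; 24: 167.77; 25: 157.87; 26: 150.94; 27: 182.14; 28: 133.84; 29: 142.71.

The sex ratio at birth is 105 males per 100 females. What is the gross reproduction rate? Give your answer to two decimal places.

Proportion female at birth = 100 / (100 + 105) = 0.48780.
Sum of ASFRs = 158.81 + 139.25 + 167.77 + 157.87 + 150.94 + 182.14 + 133.84 + 142.71 = 1233.33
TFR = 1233.33 / 1000 = 1.23333
GRR = 0.48780 × 1.23333 = 0.60162

0.60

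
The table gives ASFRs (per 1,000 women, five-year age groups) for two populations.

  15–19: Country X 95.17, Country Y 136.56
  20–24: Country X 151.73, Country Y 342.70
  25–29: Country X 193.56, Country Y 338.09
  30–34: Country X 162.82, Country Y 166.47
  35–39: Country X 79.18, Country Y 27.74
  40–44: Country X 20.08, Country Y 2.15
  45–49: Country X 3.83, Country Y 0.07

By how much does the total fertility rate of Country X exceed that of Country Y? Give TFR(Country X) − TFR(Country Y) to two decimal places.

Country X:
  Sum of ASFRs = 95.17 + 151.73 + 193.56 + 162.82 + 79.18 + 20.08 + 3.83 = 706.37
  TFR = 5 × 706.37 / 1000 = 3.53185
Country Y:
  Sum of ASFRs = 136.56 + 342.70 + 338.09 + 166.47 + 27.74 + 2.15 + 0.07 = 1013.78
  TFR = 5 × 1013.78 / 1000 = 5.0689
Difference = 3.53185 − 5.0689 = -1.53705

-1.54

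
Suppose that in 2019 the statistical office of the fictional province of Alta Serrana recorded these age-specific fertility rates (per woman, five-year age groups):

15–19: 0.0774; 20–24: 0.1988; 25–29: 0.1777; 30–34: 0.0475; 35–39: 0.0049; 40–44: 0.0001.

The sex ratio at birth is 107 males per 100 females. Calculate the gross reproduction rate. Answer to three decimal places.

Proportion female at birth = 100 / (100 + 107) = 0.48309.
Sum of ASFRs = 0.0774 + 0.1988 + 0.1777 + 0.0475 + 0.0049 + 0.0001 = 0.5064
TFR = 5 × 0.5064 = 2.532
GRR = 0.48309 × 2.532 = 1.22318

1.223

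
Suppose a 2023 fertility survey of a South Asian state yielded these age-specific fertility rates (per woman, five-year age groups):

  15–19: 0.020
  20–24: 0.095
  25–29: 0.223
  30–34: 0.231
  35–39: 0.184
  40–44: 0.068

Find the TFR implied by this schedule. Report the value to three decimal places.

Sum of ASFRs = 0.020 + 0.095 + 0.223 + 0.231 + 0.184 + 0.068 = 0.821
TFR = 5 × 0.821 = 4.105

4.105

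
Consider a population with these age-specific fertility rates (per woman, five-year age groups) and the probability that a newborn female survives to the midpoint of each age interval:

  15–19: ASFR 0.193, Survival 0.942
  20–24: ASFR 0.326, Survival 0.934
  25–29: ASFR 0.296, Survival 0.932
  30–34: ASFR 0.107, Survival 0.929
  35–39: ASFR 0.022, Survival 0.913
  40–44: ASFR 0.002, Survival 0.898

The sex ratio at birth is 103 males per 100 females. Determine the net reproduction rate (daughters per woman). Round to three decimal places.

Proportion female at birth = 100 / (100 + 103) = 0.49261.
Survival-weighted fertility by age (5·fₓ·Sₓ):
  15–19: 5 × 0.193 × 0.942 = 0.90903
  20–24: 5 × 0.326 × 0.934 = 1.52242
  25–29: 5 × 0.296 × 0.932 = 1.37936
  30–34: 5 × 0.107 × 0.929 = 0.49702
  35–39: 5 × 0.022 × 0.913 = 0.10043
  40–44: 5 × 0.002 × 0.898 = 0.00898
Sum = 4.41724
NRR = 0.49261 × 4.41724 = 2.17598
An NRR exceeding 1 indicates intrinsic growth under these rates.

2.176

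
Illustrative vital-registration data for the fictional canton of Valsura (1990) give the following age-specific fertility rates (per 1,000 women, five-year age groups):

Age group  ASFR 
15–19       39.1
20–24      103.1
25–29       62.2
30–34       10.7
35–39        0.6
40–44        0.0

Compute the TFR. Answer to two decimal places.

1.08

Sum of ASFRs = 39.1 + 103.1 + 62.2 + 10.7 + 0.6 + 0.0 = 215.7
TFR = 5 × 215.7 / 1000 = 1.0785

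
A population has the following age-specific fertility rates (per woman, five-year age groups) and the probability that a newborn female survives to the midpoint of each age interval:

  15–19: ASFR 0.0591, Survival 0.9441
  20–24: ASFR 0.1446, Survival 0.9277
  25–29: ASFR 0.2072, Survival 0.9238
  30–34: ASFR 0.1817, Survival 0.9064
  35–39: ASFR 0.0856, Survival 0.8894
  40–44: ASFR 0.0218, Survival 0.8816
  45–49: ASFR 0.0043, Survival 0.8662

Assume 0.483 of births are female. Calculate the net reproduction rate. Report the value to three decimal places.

Proportion female at birth = 0.483.
Weighting each age-specific rate by interval width and survival:
  15–19: 5 × 0.0591 × 0.9441 = 0.27898
  20–24: 5 × 0.1446 × 0.9277 = 0.67073
  25–29: 5 × 0.2072 × 0.9238 = 0.95706
  30–34: 5 × 0.1817 × 0.9064 = 0.82346
  35–39: 5 × 0.0856 × 0.8894 = 0.38066
  40–44: 5 × 0.0218 × 0.8816 = 0.09609
  45–49: 5 × 0.0043 × 0.8662 = 0.01862
Sum = 3.22560
NRR = 0.483 × 3.22560 = 1.55796
NRR > 1, so each generation more than replaces itself.

1.558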